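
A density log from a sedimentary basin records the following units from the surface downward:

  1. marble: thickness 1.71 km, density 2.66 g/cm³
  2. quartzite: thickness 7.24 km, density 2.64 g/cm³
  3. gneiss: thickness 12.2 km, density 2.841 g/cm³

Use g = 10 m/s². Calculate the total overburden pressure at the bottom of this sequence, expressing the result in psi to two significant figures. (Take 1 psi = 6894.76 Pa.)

85000 psi

marble: 2660 kg/m³ × 10 m/s² × 1710 m = 4.549×10^7 Pa = 6597 psi
quartzite: 2640 kg/m³ × 10 m/s² × 7240 m = 1.911×10^8 Pa = 27722 psi
gneiss: 2841 kg/m³ × 10 m/s² × 12200 m = 3.466×10^8 Pa = 50270 psi
Total = 6597 + 27722 + 50270 = 84589 psi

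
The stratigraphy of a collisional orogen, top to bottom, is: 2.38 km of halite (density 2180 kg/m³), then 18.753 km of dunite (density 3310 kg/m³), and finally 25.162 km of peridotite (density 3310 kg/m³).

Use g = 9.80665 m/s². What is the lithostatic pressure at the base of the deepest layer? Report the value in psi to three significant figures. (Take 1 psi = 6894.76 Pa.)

214000 psi

halite: 2180 kg/m³ × 9.80665 m/s² × 2380 m = 5.088×10^7 Pa = 7380 psi
dunite: 3310 kg/m³ × 9.80665 m/s² × 18753 m = 6.087×10^8 Pa = 88288 psi
peridotite: 3310 kg/m³ × 9.80665 m/s² × 25162 m = 8.168×10^8 Pa = 1.185×10^5 psi
Total = 7380 + 88288 + 1.185×10^5 = 2.1413×10^5 psi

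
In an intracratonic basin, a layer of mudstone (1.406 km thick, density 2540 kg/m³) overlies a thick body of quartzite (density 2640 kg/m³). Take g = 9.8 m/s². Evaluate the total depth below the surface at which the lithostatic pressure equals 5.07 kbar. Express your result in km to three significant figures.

19.6 km

Pressure at base of upper layers: 2540×9.8×1406 = 3.500×10^7 Pa = 0.3500 kbar
Remaining pressure to be supplied by quartzite: 5.070×10^8 − 3.500×10^7 = 4.720×10^8 Pa
Additional depth in quartzite = 4.720×10^8 Pa / (2640 kg/m³ × 9.8 m/s²) = 18244 m
Total depth = 1406 m + 18244 m = 19650 m
= 19.650 km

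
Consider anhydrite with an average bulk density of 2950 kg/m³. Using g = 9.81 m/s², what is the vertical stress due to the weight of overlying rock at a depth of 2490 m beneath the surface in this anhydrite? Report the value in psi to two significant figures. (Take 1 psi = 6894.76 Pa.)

anhydrite: 2950 kg/m³ × 9.81 m/s² × 2490 m = 7.206×10^7 Pa = 10451 psi

10000 psi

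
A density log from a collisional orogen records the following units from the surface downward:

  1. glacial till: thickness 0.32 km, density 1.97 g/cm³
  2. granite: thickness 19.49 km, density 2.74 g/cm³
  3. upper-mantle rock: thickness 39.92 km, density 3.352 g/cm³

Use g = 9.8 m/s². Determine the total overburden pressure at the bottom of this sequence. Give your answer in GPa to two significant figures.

1.8 GPa

glacial till: 1970 kg/m³ × 9.8 m/s² × 320 m = 6.178×10^6 Pa = 6.178×10^-3 GPa
granite: 2740 kg/m³ × 9.8 m/s² × 19490 m = 5.233×10^8 Pa = 0.5233 GPa
upper-mantle rock: 3352 kg/m³ × 9.8 m/s² × 39920 m = 1.311×10^9 Pa = 1.311 GPa
Total = 6.178×10^-3 + 0.5233 + 1.311 = 1.8409 GPa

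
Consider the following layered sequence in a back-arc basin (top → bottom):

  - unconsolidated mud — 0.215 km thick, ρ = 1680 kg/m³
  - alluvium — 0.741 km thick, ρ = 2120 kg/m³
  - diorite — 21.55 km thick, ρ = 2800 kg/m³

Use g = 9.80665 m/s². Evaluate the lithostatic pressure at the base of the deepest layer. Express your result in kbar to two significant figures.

unconsolidated mud: 1680 kg/m³ × 9.80665 m/s² × 215 m = 3.542×10^6 Pa = 0.03542 kbar
alluvium: 2120 kg/m³ × 9.80665 m/s² × 741 m = 1.541×10^7 Pa = 0.1541 kbar
diorite: 2800 kg/m³ × 9.80665 m/s² × 21550 m = 5.917×10^8 Pa = 5.917 kbar
Total = 0.03542 + 0.1541 + 5.917 = 6.1068 kbar

6.1 kbar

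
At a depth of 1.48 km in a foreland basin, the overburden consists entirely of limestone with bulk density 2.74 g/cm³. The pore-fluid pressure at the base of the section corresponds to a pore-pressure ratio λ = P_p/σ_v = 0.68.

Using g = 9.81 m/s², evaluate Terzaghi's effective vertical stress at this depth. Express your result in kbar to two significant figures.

0.13 kbar

Overburden (lithostatic) stress σ_v:
limestone: 2740 kg/m³ × 9.81 m/s² × 1480 m = 3.978×10^7 Pa = 39.78 MPa
Pore pressure P_p = λ·σ_v = 0.68 × 39.78 MPa = 27.05 MPa
Effective stress σ' = σ_v − P_p = 39.78 − 27.05 = 12.730 MPa = 0.12730 kbar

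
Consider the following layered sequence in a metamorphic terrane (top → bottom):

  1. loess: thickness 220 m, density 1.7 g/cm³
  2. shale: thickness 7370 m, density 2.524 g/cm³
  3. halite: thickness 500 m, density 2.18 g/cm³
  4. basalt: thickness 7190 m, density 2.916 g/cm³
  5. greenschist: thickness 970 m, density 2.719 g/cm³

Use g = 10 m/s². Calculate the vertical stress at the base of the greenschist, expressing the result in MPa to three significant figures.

loess: 1700 kg/m³ × 10 m/s² × 220 m = 3.740×10^6 Pa = 3.740 MPa
shale: 2524 kg/m³ × 10 m/s² × 7370 m = 1.860×10^8 Pa = 186.0 MPa
halite: 2180 kg/m³ × 10 m/s² × 500 m = 1.090×10^7 Pa = 10.90 MPa
basalt: 2916 kg/m³ × 10 m/s² × 7190 m = 2.097×10^8 Pa = 209.7 MPa
greenschist: 2719 kg/m³ × 10 m/s² × 970 m = 2.637×10^7 Pa = 26.37 MPa
Total = 3.740 + 186.0 + 10.90 + 209.7 + 26.37 = 436.69 MPa

437 MPa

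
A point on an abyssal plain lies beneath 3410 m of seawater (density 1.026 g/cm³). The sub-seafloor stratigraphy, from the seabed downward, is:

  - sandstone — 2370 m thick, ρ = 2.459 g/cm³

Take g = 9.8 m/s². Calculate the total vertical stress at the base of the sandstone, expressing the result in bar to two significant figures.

seawater: 1026 kg/m³ × 9.8 m/s² × 3410 m = 3.429×10^7 Pa = 342.9 bar
sandstone: 2459 kg/m³ × 9.8 m/s² × 2370 m = 5.711×10^7 Pa = 571.1 bar
Total = 342.9 + 571.1 = 914.00 bar

910 bar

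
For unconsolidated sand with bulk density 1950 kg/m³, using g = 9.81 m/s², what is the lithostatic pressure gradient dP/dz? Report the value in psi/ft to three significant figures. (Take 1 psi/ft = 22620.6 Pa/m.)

0.846 psi/ft

dP/dz = ρg = 1950 kg/m³ × 9.81 m/s² = 19130 Pa/m
= 19130 Pa/m × (1 psi/ft / 22621 Pa/m) = 0.84567 psi/ft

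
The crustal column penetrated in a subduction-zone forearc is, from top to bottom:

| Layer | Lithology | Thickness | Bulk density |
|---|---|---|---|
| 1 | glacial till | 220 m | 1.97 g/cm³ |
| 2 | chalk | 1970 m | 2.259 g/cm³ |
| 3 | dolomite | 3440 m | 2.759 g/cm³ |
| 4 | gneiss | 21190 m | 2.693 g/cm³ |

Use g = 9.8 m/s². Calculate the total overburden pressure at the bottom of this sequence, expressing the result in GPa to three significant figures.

glacial till: 1970 kg/m³ × 9.8 m/s² × 220 m = 4.247×10^6 Pa = 4.247×10^-3 GPa
chalk: 2259 kg/m³ × 9.8 m/s² × 1970 m = 4.361×10^7 Pa = 0.04361 GPa
dolomite: 2759 kg/m³ × 9.8 m/s² × 3440 m = 9.301×10^7 Pa = 0.09301 GPa
gneiss: 2693 kg/m³ × 9.8 m/s² × 21190 m = 5.592×10^8 Pa = 0.5592 GPa
Total = 4.247×10^-3 + 0.04361 + 0.09301 + 0.5592 = 0.70010 GPa

0.700 GPa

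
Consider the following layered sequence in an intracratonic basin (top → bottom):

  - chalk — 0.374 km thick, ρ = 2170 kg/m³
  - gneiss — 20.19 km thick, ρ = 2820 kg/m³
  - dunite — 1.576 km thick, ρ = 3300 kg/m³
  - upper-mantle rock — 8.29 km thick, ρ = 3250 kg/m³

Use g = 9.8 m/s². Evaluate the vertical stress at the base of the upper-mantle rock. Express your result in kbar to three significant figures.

8.81 kbar

chalk: 2170 kg/m³ × 9.8 m/s² × 374 m = 7.953×10^6 Pa = 0.07953 kbar
gneiss: 2820 kg/m³ × 9.8 m/s² × 20190 m = 5.580×10^8 Pa = 5.580 kbar
dunite: 3300 kg/m³ × 9.8 m/s² × 1576 m = 5.097×10^7 Pa = 0.5097 kbar
upper-mantle rock: 3250 kg/m³ × 9.8 m/s² × 8290 m = 2.640×10^8 Pa = 2.640 kbar
Total = 0.07953 + 5.580 + 0.5097 + 2.640 = 8.8093 kbar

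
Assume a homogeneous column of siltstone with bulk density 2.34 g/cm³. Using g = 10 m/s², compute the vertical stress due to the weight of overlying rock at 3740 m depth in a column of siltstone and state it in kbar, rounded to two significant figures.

0.88 kbar

siltstone: 2340 kg/m³ × 10 m/s² × 3740 m = 8.752×10^7 Pa = 0.8752 kbar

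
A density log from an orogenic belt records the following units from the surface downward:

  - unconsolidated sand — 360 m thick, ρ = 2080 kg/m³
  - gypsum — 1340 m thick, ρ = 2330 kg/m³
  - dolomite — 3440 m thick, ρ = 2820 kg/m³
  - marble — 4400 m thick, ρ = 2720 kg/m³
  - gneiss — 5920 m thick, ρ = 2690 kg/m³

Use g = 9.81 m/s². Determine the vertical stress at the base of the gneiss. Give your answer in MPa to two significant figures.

unconsolidated sand: 2080 kg/m³ × 9.81 m/s² × 360 m = 7.346×10^6 Pa = 7.346 MPa
gypsum: 2330 kg/m³ × 9.81 m/s² × 1340 m = 3.063×10^7 Pa = 30.63 MPa
dolomite: 2820 kg/m³ × 9.81 m/s² × 3440 m = 9.516×10^7 Pa = 95.16 MPa
marble: 2720 kg/m³ × 9.81 m/s² × 4400 m = 1.174×10^8 Pa = 117.4 MPa
gneiss: 2690 kg/m³ × 9.81 m/s² × 5920 m = 1.562×10^8 Pa = 156.2 MPa
Total = 7.346 + 30.63 + 95.16 + 117.4 + 156.2 = 406.77 MPa

410 MPa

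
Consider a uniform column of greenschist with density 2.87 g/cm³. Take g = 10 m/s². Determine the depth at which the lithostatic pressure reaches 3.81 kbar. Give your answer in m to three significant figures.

13300 m

h = P/(ρg) = 3.81 kbar / (2870 kg/m³ × 10 m/s²) = 3.810×10^8 Pa / 28700 Pa/m = 13275 m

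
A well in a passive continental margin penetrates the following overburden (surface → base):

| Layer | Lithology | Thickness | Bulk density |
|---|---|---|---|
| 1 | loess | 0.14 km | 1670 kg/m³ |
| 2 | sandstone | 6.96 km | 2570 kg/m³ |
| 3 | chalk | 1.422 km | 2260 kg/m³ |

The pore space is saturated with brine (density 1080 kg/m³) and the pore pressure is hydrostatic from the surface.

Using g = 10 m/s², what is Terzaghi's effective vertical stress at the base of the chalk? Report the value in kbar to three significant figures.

1.21 kbar

Overburden (lithostatic) stress σ_v:
loess: 1670 kg/m³ × 10 m/s² × 140 m = 2.338×10^6 Pa = 2.338 MPa
sandstone: 2570 kg/m³ × 10 m/s² × 6960 m = 1.789×10^8 Pa = 178.9 MPa
chalk: 2260 kg/m³ × 10 m/s² × 1422 m = 3.214×10^7 Pa = 32.14 MPa
Total = 2.338 + 178.9 + 32.14 = 213.35 MPa
Pore pressure P_p = 1080 kg/m³ × 10 m/s² × 8522 m = 9.204×10^7 Pa = 92.04 MPa
Effective stress σ' = σ_v − P_p = 213.3 − 92.04 = 121.31 MPa = 1.2131 kbar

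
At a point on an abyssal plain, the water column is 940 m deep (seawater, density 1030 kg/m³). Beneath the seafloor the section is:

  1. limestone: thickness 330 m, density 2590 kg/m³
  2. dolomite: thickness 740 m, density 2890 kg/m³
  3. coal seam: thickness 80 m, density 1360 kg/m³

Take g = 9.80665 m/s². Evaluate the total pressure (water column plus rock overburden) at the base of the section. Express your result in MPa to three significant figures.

39.9 MPa

seawater: 1030 kg/m³ × 9.80665 m/s² × 940 m = 9.495×10^6 Pa = 9.495 MPa
limestone: 2590 kg/m³ × 9.80665 m/s² × 330 m = 8.382×10^6 Pa = 8.382 MPa
dolomite: 2890 kg/m³ × 9.80665 m/s² × 740 m = 2.097×10^7 Pa = 20.97 MPa
coal seam: 1360 kg/m³ × 9.80665 m/s² × 80 m = 1.067×10^6 Pa = 1.067 MPa
Total = 9.495 + 8.382 + 20.97 + 1.067 = 39.916 MPa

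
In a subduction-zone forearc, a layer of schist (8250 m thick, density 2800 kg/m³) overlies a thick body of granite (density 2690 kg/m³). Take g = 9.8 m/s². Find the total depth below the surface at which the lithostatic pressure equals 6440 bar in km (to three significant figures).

24.1 km

Pressure at base of upper layers: 2800×9.8×8250 = 2.264×10^8 Pa = 2264 bar
Remaining pressure to be supplied by granite: 6.440×10^8 − 2.264×10^8 = 4.176×10^8 Pa
Additional depth in granite = 4.176×10^8 Pa / (2690 kg/m³ × 9.8 m/s²) = 15842 m
Total depth = 8250 m + 15842 m = 24092 m
= 24.092 km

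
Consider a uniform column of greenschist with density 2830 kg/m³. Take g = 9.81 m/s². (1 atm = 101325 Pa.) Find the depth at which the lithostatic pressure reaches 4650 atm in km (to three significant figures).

17.0 km

h = P/(ρg) = 4650 atm / (2830 kg/m³ × 9.81 m/s²) = 4.712×10^8 Pa / 27762 Pa/m = 16971 m
= 16.971 km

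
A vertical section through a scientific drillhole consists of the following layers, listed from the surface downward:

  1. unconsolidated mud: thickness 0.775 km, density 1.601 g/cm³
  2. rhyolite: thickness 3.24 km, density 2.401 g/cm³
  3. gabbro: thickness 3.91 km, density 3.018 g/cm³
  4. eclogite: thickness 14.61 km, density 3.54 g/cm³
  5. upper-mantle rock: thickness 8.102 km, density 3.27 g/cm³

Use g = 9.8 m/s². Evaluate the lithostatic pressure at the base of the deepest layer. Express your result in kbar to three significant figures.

unconsolidated mud: 1601 kg/m³ × 9.8 m/s² × 775 m = 1.216×10^7 Pa = 0.1216 kbar
rhyolite: 2401 kg/m³ × 9.8 m/s² × 3240 m = 7.624×10^7 Pa = 0.7624 kbar
gabbro: 3018 kg/m³ × 9.8 m/s² × 3910 m = 1.156×10^8 Pa = 1.156 kbar
eclogite: 3540 kg/m³ × 9.8 m/s² × 14610 m = 5.069×10^8 Pa = 5.069 kbar
upper-mantle rock: 3270 kg/m³ × 9.8 m/s² × 8102 m = 2.596×10^8 Pa = 2.596 kbar
Total = 0.1216 + 0.7624 + 1.156 + 5.069 + 2.596 = 9.7053 kbar

9.71 kbar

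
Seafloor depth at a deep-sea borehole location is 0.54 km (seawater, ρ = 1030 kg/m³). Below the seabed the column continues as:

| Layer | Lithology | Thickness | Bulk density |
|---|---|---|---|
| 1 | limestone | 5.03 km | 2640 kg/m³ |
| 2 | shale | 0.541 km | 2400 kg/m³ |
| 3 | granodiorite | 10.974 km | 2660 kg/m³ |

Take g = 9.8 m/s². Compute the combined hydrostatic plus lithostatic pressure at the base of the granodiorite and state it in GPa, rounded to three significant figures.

seawater: 1030 kg/m³ × 9.8 m/s² × 540 m = 5.451×10^6 Pa = 5.451×10^-3 GPa
limestone: 2640 kg/m³ × 9.8 m/s² × 5030 m = 1.301×10^8 Pa = 0.1301 GPa
shale: 2400 kg/m³ × 9.8 m/s² × 541 m = 1.272×10^7 Pa = 0.01272 GPa
granodiorite: 2660 kg/m³ × 9.8 m/s² × 10974 m = 2.861×10^8 Pa = 0.2861 GPa
Total = 5.451×10^-3 + 0.1301 + 0.01272 + 0.2861 = 0.43438 GPa

0.434 GPa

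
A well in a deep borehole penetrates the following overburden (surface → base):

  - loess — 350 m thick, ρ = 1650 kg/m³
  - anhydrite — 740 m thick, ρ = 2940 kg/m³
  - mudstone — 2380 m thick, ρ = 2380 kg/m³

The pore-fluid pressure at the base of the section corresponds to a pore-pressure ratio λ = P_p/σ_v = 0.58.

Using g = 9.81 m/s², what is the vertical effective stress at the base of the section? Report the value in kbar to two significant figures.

0.35 kbar

Overburden (lithostatic) stress σ_v:
loess: 1650 kg/m³ × 9.81 m/s² × 350 m = 5.665×10^6 Pa = 5.665 MPa
anhydrite: 2940 kg/m³ × 9.81 m/s² × 740 m = 2.134×10^7 Pa = 21.34 MPa
mudstone: 2380 kg/m³ × 9.81 m/s² × 2380 m = 5.557×10^7 Pa = 55.57 MPa
Total = 5.665 + 21.34 + 55.57 = 82.576 MPa
Pore pressure P_p = λ·σ_v = 0.58 × 82.58 MPa = 47.89 MPa
Effective stress σ' = σ_v − P_p = 82.58 − 47.89 = 34.682 MPa = 0.34682 kbar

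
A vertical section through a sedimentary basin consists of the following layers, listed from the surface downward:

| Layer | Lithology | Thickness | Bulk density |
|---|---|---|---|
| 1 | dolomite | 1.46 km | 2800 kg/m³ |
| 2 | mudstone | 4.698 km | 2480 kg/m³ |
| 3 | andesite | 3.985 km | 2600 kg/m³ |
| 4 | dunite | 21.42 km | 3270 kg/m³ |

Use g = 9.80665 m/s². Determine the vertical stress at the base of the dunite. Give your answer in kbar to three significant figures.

9.43 kbar

dolomite: 2800 kg/m³ × 9.80665 m/s² × 1460 m = 4.009×10^7 Pa = 0.4009 kbar
mudstone: 2480 kg/m³ × 9.80665 m/s² × 4698 m = 1.143×10^8 Pa = 1.143 kbar
andesite: 2600 kg/m³ × 9.80665 m/s² × 3985 m = 1.016×10^8 Pa = 1.016 kbar
dunite: 3270 kg/m³ × 9.80665 m/s² × 21420 m = 6.869×10^8 Pa = 6.869 kbar
Total = 0.4009 + 1.143 + 1.016 + 6.869 = 9.4285 kbar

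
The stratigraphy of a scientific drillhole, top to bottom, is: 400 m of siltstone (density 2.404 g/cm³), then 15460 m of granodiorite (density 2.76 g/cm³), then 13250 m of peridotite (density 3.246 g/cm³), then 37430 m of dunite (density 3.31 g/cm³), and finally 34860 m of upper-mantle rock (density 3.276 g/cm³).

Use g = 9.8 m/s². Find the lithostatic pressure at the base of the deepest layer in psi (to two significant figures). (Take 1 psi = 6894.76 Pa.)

460000 psi

siltstone: 2404 kg/m³ × 9.8 m/s² × 400 m = 9.424×10^6 Pa = 1367 psi
granodiorite: 2760 kg/m³ × 9.8 m/s² × 15460 m = 4.182×10^8 Pa = 60649 psi
peridotite: 3246 kg/m³ × 9.8 m/s² × 13250 m = 4.215×10^8 Pa = 61132 psi
dunite: 3310 kg/m³ × 9.8 m/s² × 37430 m = 1.214×10^9 Pa = 1.761×10^5 psi
upper-mantle rock: 3276 kg/m³ × 9.8 m/s² × 34860 m = 1.119×10^9 Pa = 1.623×10^5 psi
Total = 1367 + 60649 + 61132 + 1.761×10^5 + 1.623×10^5 = 4.6157×10^5 psi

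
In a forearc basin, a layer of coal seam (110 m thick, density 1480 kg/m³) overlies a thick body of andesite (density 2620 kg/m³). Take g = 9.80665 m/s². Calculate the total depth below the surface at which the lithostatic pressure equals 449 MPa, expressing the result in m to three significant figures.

17500 m

Pressure at base of upper layers: 1480×9.80665×110 = 1.597×10^6 Pa = 1.597 MPa
Remaining pressure to be supplied by andesite: 4.490×10^8 − 1.597×10^6 = 4.474×10^8 Pa
Additional depth in andesite = 4.474×10^8 Pa / (2620 kg/m³ × 9.80665 m/s²) = 17413 m
Total depth = 110 m + 17413 m = 17523 m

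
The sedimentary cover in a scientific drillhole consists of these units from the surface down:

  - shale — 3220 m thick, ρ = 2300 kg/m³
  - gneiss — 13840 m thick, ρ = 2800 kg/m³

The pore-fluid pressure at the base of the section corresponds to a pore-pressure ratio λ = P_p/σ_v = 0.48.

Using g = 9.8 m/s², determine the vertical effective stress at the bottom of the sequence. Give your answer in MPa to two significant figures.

Overburden (lithostatic) stress σ_v:
shale: 2300 kg/m³ × 9.8 m/s² × 3220 m = 7.258×10^7 Pa = 72.58 MPa
gneiss: 2800 kg/m³ × 9.8 m/s² × 13840 m = 3.798×10^8 Pa = 379.8 MPa
Total = 72.58 + 379.8 = 452.35 MPa
Pore pressure P_p = λ·σ_v = 0.48 × 452.3 MPa = 217.1 MPa
Effective stress σ' = σ_v − P_p = 452.3 − 217.1 = 235.22 MPa

240 MPa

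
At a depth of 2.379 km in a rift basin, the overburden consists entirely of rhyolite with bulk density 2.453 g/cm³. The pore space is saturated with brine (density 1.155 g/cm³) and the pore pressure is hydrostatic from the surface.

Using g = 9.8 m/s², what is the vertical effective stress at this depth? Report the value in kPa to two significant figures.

Overburden (lithostatic) stress σ_v:
rhyolite: 2453 kg/m³ × 9.8 m/s² × 2379 m = 5.719×10^7 Pa = 57.19 MPa
Pore pressure P_p = 1155 kg/m³ × 9.8 m/s² × 2379 m = 2.693×10^7 Pa = 26.93 MPa
Effective stress σ' = σ_v − P_p = 57.19 − 26.93 = 30.262 MPa = 30262 kPa

30000 kPa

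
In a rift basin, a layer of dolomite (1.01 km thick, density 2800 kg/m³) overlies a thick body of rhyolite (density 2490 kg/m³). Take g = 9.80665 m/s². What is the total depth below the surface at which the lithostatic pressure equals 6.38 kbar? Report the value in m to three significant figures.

26000 m

Pressure at base of upper layers: 2800×9.80665×1010 = 2.773×10^7 Pa = 0.2773 kbar
Remaining pressure to be supplied by rhyolite: 6.380×10^8 − 2.773×10^7 = 6.103×10^8 Pa
Additional depth in rhyolite = 6.103×10^8 Pa / (2490 kg/m³ × 9.80665 m/s²) = 24992 m
Total depth = 1010 m + 24992 m = 26002 m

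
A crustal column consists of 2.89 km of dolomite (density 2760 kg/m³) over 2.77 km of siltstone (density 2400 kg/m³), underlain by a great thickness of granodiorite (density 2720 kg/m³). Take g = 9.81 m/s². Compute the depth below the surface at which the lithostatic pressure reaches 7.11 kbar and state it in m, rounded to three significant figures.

Pressure at base of upper layers: 2760×9.81×2890 + 2400×9.81×2770 = 1.435×10^8 Pa = 1.435 kbar
Remaining pressure to be supplied by granodiorite: 7.110×10^8 − 1.435×10^8 = 5.675×10^8 Pa
Additional depth in granodiorite = 5.675×10^8 Pa / (2720 kg/m³ × 9.81 m/s²) = 21269 m
Total depth = 5660 m + 21269 m = 26929 m

26900 m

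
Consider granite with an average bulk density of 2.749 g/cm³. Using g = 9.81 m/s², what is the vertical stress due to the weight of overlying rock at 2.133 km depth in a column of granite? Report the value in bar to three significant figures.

granite: 2749 kg/m³ × 9.81 m/s² × 2133 m = 5.752×10^7 Pa = 575.2 bar

575 bar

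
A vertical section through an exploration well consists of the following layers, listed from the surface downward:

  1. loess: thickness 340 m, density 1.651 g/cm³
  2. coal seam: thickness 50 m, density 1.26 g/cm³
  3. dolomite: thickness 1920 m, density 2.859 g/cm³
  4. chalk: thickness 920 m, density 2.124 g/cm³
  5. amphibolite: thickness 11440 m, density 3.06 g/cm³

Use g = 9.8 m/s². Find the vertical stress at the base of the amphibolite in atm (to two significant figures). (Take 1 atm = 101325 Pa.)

4200 atm

loess: 1651 kg/m³ × 9.8 m/s² × 340 m = 5.501×10^6 Pa = 54.29 atm
coal seam: 1260 kg/m³ × 9.8 m/s² × 50 m = 6.174×10^5 Pa = 6.093 atm
dolomite: 2859 kg/m³ × 9.8 m/s² × 1920 m = 5.379×10^7 Pa = 530.9 atm
chalk: 2124 kg/m³ × 9.8 m/s² × 920 m = 1.915×10^7 Pa = 189.0 atm
amphibolite: 3060 kg/m³ × 9.8 m/s² × 11440 m = 3.431×10^8 Pa = 3386 atm
Total = 54.29 + 6.093 + 530.9 + 189.0 + 3386 = 4166.1 atm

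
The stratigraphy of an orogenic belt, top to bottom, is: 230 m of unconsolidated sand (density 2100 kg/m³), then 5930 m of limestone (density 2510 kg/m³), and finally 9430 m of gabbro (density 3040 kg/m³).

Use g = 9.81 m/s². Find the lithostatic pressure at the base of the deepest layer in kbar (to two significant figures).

unconsolidated sand: 2100 kg/m³ × 9.81 m/s² × 230 m = 4.738×10^6 Pa = 0.04738 kbar
limestone: 2510 kg/m³ × 9.81 m/s² × 5930 m = 1.460×10^8 Pa = 1.460 kbar
gabbro: 3040 kg/m³ × 9.81 m/s² × 9430 m = 2.812×10^8 Pa = 2.812 kbar
Total = 0.04738 + 1.460 + 2.812 = 4.3198 kbar

4.3 kbar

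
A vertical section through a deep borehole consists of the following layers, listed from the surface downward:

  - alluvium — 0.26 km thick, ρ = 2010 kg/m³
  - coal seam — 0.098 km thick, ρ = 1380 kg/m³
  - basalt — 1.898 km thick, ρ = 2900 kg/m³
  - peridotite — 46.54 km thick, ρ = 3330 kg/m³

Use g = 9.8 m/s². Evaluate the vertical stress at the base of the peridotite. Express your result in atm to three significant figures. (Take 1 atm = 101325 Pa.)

15600 atm

alluvium: 2010 kg/m³ × 9.8 m/s² × 260 m = 5.121×10^6 Pa = 50.55 atm
coal seam: 1380 kg/m³ × 9.8 m/s² × 98 m = 1.325×10^6 Pa = 13.08 atm
basalt: 2900 kg/m³ × 9.8 m/s² × 1898 m = 5.394×10^7 Pa = 532.4 atm
peridotite: 3330 kg/m³ × 9.8 m/s² × 46540 m = 1.519×10^9 Pa = 14989 atm
Total = 50.55 + 13.08 + 532.4 + 14989 = 15585 atm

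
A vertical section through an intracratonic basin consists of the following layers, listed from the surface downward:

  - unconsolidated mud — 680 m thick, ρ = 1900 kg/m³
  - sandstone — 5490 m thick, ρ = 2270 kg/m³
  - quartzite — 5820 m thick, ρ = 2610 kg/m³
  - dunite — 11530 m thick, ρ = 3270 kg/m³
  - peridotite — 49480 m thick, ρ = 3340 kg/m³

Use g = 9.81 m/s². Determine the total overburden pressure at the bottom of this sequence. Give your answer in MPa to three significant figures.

2280 MPa

unconsolidated mud: 1900 kg/m³ × 9.81 m/s² × 680 m = 1.267×10^7 Pa = 12.67 MPa
sandstone: 2270 kg/m³ × 9.81 m/s² × 5490 m = 1.223×10^8 Pa = 122.3 MPa
quartzite: 2610 kg/m³ × 9.81 m/s² × 5820 m = 1.490×10^8 Pa = 149.0 MPa
dunite: 3270 kg/m³ × 9.81 m/s² × 11530 m = 3.699×10^8 Pa = 369.9 MPa
peridotite: 3340 kg/m³ × 9.81 m/s² × 49480 m = 1.621×10^9 Pa = 1621 MPa
Total = 12.67 + 122.3 + 149.0 + 369.9 + 1621 = 2275.0 MPa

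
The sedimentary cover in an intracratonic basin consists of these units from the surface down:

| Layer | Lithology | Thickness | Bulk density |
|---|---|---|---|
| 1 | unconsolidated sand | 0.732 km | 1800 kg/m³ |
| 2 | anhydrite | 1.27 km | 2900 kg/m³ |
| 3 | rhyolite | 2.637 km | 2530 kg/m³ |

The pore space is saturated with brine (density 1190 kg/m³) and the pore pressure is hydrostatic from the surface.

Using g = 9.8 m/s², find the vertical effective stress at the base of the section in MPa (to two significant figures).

Overburden (lithostatic) stress σ_v:
unconsolidated sand: 1800 kg/m³ × 9.8 m/s² × 732 m = 1.291×10^7 Pa = 12.91 MPa
anhydrite: 2900 kg/m³ × 9.8 m/s² × 1270 m = 3.609×10^7 Pa = 36.09 MPa
rhyolite: 2530 kg/m³ × 9.8 m/s² × 2637 m = 6.538×10^7 Pa = 65.38 MPa
Total = 12.91 + 36.09 + 65.38 = 114.39 MPa
Pore pressure P_p = 1190 kg/m³ × 9.8 m/s² × 4639 m = 5.410×10^7 Pa = 54.10 MPa
Effective stress σ' = σ_v − P_p = 114.4 − 54.10 = 60.288 MPa

60 MPa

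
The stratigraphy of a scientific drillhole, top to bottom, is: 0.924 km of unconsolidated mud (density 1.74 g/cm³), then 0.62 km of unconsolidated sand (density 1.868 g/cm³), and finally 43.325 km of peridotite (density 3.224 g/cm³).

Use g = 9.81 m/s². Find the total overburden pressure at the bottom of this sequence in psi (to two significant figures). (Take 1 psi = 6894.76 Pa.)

200000 psi

unconsolidated mud: 1740 kg/m³ × 9.81 m/s² × 924 m = 1.577×10^7 Pa = 2288 psi
unconsolidated sand: 1868 kg/m³ × 9.81 m/s² × 620 m = 1.136×10^7 Pa = 1648 psi
peridotite: 3224 kg/m³ × 9.81 m/s² × 43325 m = 1.370×10^9 Pa = 1.987×10^5 psi
Total = 2288 + 1648 + 1.987×10^5 = 2.0267×10^5 psi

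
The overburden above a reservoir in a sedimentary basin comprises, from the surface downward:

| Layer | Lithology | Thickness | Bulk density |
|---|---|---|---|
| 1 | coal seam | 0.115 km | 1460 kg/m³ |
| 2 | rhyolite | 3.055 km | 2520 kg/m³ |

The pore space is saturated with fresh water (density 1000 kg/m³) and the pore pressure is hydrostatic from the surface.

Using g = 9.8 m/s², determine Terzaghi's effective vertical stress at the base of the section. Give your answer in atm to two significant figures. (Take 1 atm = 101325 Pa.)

450 atm

Overburden (lithostatic) stress σ_v:
coal seam: 1460 kg/m³ × 9.8 m/s² × 115 m = 1.645×10^6 Pa = 1.645 MPa
rhyolite: 2520 kg/m³ × 9.8 m/s² × 3055 m = 7.545×10^7 Pa = 75.45 MPa
Total = 1.645 + 75.45 = 77.092 MPa
Pore pressure P_p = 1000 kg/m³ × 9.8 m/s² × 3170 m = 3.107×10^7 Pa = 31.07 MPa
Effective stress σ' = σ_v − P_p = 77.09 − 31.07 = 46.026 MPa = 454.24 atm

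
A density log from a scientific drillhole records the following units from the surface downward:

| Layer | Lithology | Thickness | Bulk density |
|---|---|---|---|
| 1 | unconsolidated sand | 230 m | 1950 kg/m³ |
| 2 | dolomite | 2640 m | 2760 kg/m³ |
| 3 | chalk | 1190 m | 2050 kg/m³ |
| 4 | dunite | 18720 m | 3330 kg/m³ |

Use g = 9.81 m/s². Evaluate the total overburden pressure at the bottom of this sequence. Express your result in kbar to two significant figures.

unconsolidated sand: 1950 kg/m³ × 9.81 m/s² × 230 m = 4.400×10^6 Pa = 0.04400 kbar
dolomite: 2760 kg/m³ × 9.81 m/s² × 2640 m = 7.148×10^7 Pa = 0.7148 kbar
chalk: 2050 kg/m³ × 9.81 m/s² × 1190 m = 2.393×10^7 Pa = 0.2393 kbar
dunite: 3330 kg/m³ × 9.81 m/s² × 18720 m = 6.115×10^8 Pa = 6.115 kbar
Total = 0.04400 + 0.7148 + 0.2393 + 6.115 = 7.1134 kbar

7.1 kbar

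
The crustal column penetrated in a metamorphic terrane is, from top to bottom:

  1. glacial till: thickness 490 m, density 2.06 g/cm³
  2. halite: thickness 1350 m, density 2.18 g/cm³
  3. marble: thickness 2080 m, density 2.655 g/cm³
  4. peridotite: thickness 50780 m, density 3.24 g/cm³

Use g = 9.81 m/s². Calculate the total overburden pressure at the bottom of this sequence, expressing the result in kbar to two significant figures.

glacial till: 2060 kg/m³ × 9.81 m/s² × 490 m = 9.902×10^6 Pa = 0.09902 kbar
halite: 2180 kg/m³ × 9.81 m/s² × 1350 m = 2.887×10^7 Pa = 0.2887 kbar
marble: 2655 kg/m³ × 9.81 m/s² × 2080 m = 5.417×10^7 Pa = 0.5417 kbar
peridotite: 3240 kg/m³ × 9.81 m/s² × 50780 m = 1.614×10^9 Pa = 16.14 kbar
Total = 0.09902 + 0.2887 + 0.5417 + 16.14 = 17.070 kbar

17 kbar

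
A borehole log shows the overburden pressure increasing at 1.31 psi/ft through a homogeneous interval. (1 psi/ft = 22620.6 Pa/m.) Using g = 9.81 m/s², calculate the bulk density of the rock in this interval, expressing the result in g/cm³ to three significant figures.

3.02 g/cm³

ρ = (dP/dz)/g = 1.31 psi/ft / 9.81 m/s² = 29633 Pa/m / 9.81 m/s² = 3020.7 kg/m³
= 3.021 g/cm³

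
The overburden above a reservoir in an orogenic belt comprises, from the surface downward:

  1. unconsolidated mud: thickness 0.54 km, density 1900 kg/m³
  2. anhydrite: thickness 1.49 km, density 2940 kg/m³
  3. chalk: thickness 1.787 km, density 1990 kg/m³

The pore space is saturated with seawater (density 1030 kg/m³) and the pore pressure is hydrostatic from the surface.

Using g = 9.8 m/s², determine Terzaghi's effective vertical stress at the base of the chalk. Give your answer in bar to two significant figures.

490 bar

Overburden (lithostatic) stress σ_v:
unconsolidated mud: 1900 kg/m³ × 9.8 m/s² × 540 m = 1.005×10^7 Pa = 10.05 MPa
anhydrite: 2940 kg/m³ × 9.8 m/s² × 1490 m = 4.293×10^7 Pa = 42.93 MPa
chalk: 1990 kg/m³ × 9.8 m/s² × 1787 m = 3.485×10^7 Pa = 34.85 MPa
Total = 10.05 + 42.93 + 34.85 = 87.835 MPa
Pore pressure P_p = 1030 kg/m³ × 9.8 m/s² × 3817 m = 3.853×10^7 Pa = 38.53 MPa
Effective stress σ' = σ_v − P_p = 87.83 − 38.53 = 49.306 MPa = 493.06 bar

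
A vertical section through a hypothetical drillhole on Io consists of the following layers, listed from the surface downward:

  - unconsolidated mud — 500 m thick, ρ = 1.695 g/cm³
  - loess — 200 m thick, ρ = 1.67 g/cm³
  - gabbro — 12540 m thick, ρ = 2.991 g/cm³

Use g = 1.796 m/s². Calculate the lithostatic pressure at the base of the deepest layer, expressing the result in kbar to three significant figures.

0.695 kbar

unconsolidated mud: 1695 kg/m³ × 1.796 m/s² × 500 m = 1.522×10^6 Pa = 0.01522 kbar
loess: 1670 kg/m³ × 1.796 m/s² × 200 m = 5.999×10^5 Pa = 5.999×10^-3 kbar
gabbro: 2991 kg/m³ × 1.796 m/s² × 12540 m = 6.736×10^7 Pa = 0.6736 kbar
Total = 0.01522 + 5.999×10^-3 + 0.6736 = 0.69485 kbar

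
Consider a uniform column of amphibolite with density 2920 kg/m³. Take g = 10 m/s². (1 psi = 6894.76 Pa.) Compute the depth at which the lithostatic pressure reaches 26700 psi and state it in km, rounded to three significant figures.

h = P/(ρg) = 26700 psi / (2920 kg/m³ × 10 m/s²) = 1.841×10^8 Pa / 29200 Pa/m = 6304.5 m
= 6.3045 km

6.30 km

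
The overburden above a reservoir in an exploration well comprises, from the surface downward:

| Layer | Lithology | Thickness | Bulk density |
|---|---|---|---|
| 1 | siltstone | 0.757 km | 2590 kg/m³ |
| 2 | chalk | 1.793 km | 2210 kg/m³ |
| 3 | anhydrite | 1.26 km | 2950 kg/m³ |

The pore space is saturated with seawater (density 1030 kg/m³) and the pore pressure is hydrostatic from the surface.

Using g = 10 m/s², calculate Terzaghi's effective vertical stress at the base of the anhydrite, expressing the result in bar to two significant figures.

570 bar

Overburden (lithostatic) stress σ_v:
siltstone: 2590 kg/m³ × 10 m/s² × 757 m = 1.961×10^7 Pa = 19.61 MPa
chalk: 2210 kg/m³ × 10 m/s² × 1793 m = 3.963×10^7 Pa = 39.63 MPa
anhydrite: 2950 kg/m³ × 10 m/s² × 1260 m = 3.717×10^7 Pa = 37.17 MPa
Total = 19.61 + 39.63 + 37.17 = 96.402 MPa
Pore pressure P_p = 1030 kg/m³ × 10 m/s² × 3810 m = 3.924×10^7 Pa = 39.24 MPa
Effective stress σ' = σ_v − P_p = 96.40 − 39.24 = 57.159 MPa = 571.59 bar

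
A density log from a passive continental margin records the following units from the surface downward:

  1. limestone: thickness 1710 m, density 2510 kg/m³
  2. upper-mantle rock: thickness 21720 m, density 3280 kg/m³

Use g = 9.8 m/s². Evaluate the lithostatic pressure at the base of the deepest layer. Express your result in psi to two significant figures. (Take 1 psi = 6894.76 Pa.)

110000 psi

limestone: 2510 kg/m³ × 9.8 m/s² × 1710 m = 4.206×10^7 Pa = 6101 psi
upper-mantle rock: 3280 kg/m³ × 9.8 m/s² × 21720 m = 6.982×10^8 Pa = 1.013×10^5 psi
Total = 6101 + 1.013×10^5 = 1.0736×10^5 psi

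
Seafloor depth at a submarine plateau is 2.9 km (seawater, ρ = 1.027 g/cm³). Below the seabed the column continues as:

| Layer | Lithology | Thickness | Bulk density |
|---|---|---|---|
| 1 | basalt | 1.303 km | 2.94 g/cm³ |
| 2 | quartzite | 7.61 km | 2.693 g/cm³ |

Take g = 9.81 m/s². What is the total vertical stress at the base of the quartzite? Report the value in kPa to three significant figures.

seawater: 1027 kg/m³ × 9.81 m/s² × 2900 m = 2.922×10^7 Pa = 29217 kPa
basalt: 2940 kg/m³ × 9.81 m/s² × 1303 m = 3.758×10^7 Pa = 37580 kPa
quartzite: 2693 kg/m³ × 9.81 m/s² × 7610 m = 2.010×10^8 Pa = 2.010×10^5 kPa
Total = 29217 + 37580 + 2.010×10^5 = 2.6784×10^5 kPa

268000 kPa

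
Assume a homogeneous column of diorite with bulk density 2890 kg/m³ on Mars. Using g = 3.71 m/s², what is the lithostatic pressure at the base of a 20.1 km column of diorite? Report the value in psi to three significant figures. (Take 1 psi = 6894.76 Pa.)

31300 psi

diorite: 2890 kg/m³ × 3.71 m/s² × 20100 m = 2.155×10^8 Pa = 31257 psi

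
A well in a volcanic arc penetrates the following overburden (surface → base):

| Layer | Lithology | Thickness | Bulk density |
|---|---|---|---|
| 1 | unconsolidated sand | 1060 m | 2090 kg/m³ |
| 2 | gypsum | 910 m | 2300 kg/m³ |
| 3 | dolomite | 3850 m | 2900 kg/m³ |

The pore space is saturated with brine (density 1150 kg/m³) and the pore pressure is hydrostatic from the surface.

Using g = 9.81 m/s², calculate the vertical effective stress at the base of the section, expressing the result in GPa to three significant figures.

Overburden (lithostatic) stress σ_v:
unconsolidated sand: 2090 kg/m³ × 9.81 m/s² × 1060 m = 2.173×10^7 Pa = 21.73 MPa
gypsum: 2300 kg/m³ × 9.81 m/s² × 910 m = 2.053×10^7 Pa = 20.53 MPa
dolomite: 2900 kg/m³ × 9.81 m/s² × 3850 m = 1.095×10^8 Pa = 109.5 MPa
Total = 21.73 + 20.53 + 109.5 = 151.79 MPa
Pore pressure P_p = 1150 kg/m³ × 9.81 m/s² × 5820 m = 6.566×10^7 Pa = 65.66 MPa
Effective stress σ' = σ_v − P_p = 151.8 − 65.66 = 86.136 MPa = 0.086136 GPa

0.0861 GPa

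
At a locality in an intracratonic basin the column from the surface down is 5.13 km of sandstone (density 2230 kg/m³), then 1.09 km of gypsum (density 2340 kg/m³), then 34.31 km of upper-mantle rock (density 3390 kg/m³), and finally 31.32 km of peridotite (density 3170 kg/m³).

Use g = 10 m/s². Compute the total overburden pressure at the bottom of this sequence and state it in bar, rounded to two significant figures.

23000 bar

sandstone: 2230 kg/m³ × 10 m/s² × 5130 m = 1.144×10^8 Pa = 1144 bar
gypsum: 2340 kg/m³ × 10 m/s² × 1090 m = 2.551×10^7 Pa = 255.1 bar
upper-mantle rock: 3390 kg/m³ × 10 m/s² × 34310 m = 1.163×10^9 Pa = 11631 bar
peridotite: 3170 kg/m³ × 10 m/s² × 31320 m = 9.928×10^8 Pa = 9928 bar
Total = 1144 + 255.1 + 11631 + 9928 = 22959 bar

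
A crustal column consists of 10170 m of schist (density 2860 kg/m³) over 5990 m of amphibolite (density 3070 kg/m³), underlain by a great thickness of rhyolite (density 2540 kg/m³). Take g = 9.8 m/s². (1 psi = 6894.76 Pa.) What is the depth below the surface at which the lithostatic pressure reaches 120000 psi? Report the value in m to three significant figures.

30700 m

Pressure at base of upper layers: 2860×9.8×10170 + 3070×9.8×5990 = 4.653×10^8 Pa = 67480 psi
Remaining pressure to be supplied by rhyolite: 8.274×10^8 − 4.653×10^8 = 3.621×10^8 Pa
Additional depth in rhyolite = 3.621×10^8 Pa / (2540 kg/m³ × 9.8 m/s²) = 14547 m
Total depth = 16160 m + 14547 m = 30707 m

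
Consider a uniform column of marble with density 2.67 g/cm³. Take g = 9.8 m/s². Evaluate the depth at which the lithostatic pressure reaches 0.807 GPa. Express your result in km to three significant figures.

30.8 km

h = P/(ρg) = 0.807 GPa / (2670 kg/m³ × 9.8 m/s²) = 8.070×10^8 Pa / 26166 Pa/m = 30842 m
= 30.842 km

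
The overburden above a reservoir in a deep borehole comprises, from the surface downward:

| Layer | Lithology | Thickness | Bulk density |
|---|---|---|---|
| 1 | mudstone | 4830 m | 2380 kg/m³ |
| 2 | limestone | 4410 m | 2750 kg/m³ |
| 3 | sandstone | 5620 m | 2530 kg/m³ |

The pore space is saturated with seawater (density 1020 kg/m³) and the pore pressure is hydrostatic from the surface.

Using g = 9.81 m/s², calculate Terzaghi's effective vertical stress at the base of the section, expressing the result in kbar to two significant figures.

Overburden (lithostatic) stress σ_v:
mudstone: 2380 kg/m³ × 9.81 m/s² × 4830 m = 1.128×10^8 Pa = 112.8 MPa
limestone: 2750 kg/m³ × 9.81 m/s² × 4410 m = 1.190×10^8 Pa = 119.0 MPa
sandstone: 2530 kg/m³ × 9.81 m/s² × 5620 m = 1.395×10^8 Pa = 139.5 MPa
Total = 112.8 + 119.0 + 139.5 = 371.23 MPa
Pore pressure P_p = 1020 kg/m³ × 9.81 m/s² × 14860 m = 1.487×10^8 Pa = 148.7 MPa
Effective stress σ' = σ_v − P_p = 371.2 − 148.7 = 222.53 MPa = 2.2253 kbar

2.2 kbar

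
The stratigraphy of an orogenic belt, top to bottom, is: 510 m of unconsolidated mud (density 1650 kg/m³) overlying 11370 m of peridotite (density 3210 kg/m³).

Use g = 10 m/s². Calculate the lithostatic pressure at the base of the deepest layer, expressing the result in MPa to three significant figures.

unconsolidated mud: 1650 kg/m³ × 10 m/s² × 510 m = 8.415×10^6 Pa = 8.415 MPa
peridotite: 3210 kg/m³ × 10 m/s² × 11370 m = 3.650×10^8 Pa = 365.0 MPa
Total = 8.415 + 365.0 = 373.39 MPa

373 MPa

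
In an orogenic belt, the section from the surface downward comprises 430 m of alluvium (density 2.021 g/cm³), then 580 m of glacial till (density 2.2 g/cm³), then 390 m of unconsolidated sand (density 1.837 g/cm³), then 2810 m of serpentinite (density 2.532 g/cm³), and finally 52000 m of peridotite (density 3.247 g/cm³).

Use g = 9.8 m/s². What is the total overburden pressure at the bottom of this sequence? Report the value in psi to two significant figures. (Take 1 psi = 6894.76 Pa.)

alluvium: 2021 kg/m³ × 9.8 m/s² × 430 m = 8.516×10^6 Pa = 1235 psi
glacial till: 2200 kg/m³ × 9.8 m/s² × 580 m = 1.250×10^7 Pa = 1814 psi
unconsolidated sand: 1837 kg/m³ × 9.8 m/s² × 390 m = 7.021×10^6 Pa = 1018 psi
serpentinite: 2532 kg/m³ × 9.8 m/s² × 2810 m = 6.973×10^7 Pa = 10113 psi
peridotite: 3247 kg/m³ × 9.8 m/s² × 52000 m = 1.655×10^9 Pa = 2.400×10^5 psi
Total = 1235 + 1814 + 1018 + 10113 + 2.400×10^5 = 2.5417×10^5 psi

250000 psi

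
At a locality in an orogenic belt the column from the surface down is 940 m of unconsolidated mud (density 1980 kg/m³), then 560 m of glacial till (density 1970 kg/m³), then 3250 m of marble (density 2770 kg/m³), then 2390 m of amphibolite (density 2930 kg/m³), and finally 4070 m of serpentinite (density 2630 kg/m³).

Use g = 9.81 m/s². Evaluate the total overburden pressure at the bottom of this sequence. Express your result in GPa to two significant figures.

unconsolidated mud: 1980 kg/m³ × 9.81 m/s² × 940 m = 1.826×10^7 Pa = 0.01826 GPa
glacial till: 1970 kg/m³ × 9.81 m/s² × 560 m = 1.082×10^7 Pa = 0.01082 GPa
marble: 2770 kg/m³ × 9.81 m/s² × 3250 m = 8.831×10^7 Pa = 0.08831 GPa
amphibolite: 2930 kg/m³ × 9.81 m/s² × 2390 m = 6.870×10^7 Pa = 0.06870 GPa
serpentinite: 2630 kg/m³ × 9.81 m/s² × 4070 m = 1.050×10^8 Pa = 0.1050 GPa
Total = 0.01826 + 0.01082 + 0.08831 + 0.06870 + 0.1050 = 0.29110 GPa

0.29 GPa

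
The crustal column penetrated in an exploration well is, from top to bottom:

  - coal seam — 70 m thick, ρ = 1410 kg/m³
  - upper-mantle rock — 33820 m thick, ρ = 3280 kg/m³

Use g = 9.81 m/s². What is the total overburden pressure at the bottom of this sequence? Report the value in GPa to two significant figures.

1.1 GPa

coal seam: 1410 kg/m³ × 9.81 m/s² × 70 m = 9.682×10^5 Pa = 9.682×10^-4 GPa
upper-mantle rock: 3280 kg/m³ × 9.81 m/s² × 33820 m = 1.088×10^9 Pa = 1.088 GPa
Total = 9.682×10^-4 + 1.088 = 1.0892 GPa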